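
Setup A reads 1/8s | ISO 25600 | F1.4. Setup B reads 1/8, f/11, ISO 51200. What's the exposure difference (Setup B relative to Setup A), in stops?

5 stops darker

Aperture: f/1.4 → f/2 → f/2.8 → f/4 → f/5.6 → f/8 → f/11 — 6 stops smaller aperture (darker).
Shutter speed: unchanged.
ISO: 25600 → 51200 — 1 stop raised (brighter).
Net: −6 +1 = −5 stops.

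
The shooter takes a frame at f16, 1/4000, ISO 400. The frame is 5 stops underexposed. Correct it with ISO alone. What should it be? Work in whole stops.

ISO 12800

Underexposed by 5 stops → need 5 stops brighter.
ISO: 400 → 800 → 1600 → 3200 → 6400 → 12800.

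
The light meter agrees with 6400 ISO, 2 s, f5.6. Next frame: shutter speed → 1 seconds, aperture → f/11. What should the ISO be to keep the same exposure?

Shutter speed: 2 → 1 — 1 stop shorter (darker).
Aperture: f/5.6 → f/8 → f/11 — 2 stops stopped down (darker).
Net change so far: 3 stops darker. Offset with the ISO: 6400 → 12800 → 25600 → 51200.

ISO 51200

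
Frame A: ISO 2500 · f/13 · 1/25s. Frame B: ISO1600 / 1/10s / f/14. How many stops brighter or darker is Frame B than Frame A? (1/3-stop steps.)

Aperture: f/13 → f/14 — 1/3 stop stopped down (darker).
Shutter speed: 1/25 → 1/20 → 1/15 → 1/13 → 1/10 — 1 1/3 stops longer (brighter).
ISO: 2500 → 2000 → 1600 — 2/3 stop dropped (darker).
Net: −1/3 +1 1/3 −2/3 = +1/3 stops.

1/3 stop brighter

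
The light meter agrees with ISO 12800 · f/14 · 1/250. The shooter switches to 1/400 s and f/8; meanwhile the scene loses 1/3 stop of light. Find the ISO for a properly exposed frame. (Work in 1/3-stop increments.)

Scene light: 1/3 stop darker.
Shutter speed: 1/250 → 1/320 → 1/400 — 2/3 stop shorter (darker).
Aperture: f/14 → f/13 → f/11 → f/10 → f/9 → f/8 — 1 2/3 stops opened up (brighter).
Net so far: 2/3 stop brighter. ISO: 12800 → 10000 → 8000.

ISO 8000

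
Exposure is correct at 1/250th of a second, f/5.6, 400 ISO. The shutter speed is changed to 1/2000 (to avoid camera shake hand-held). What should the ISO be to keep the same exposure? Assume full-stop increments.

ISO 3200

Shutter speed: 1/250 → 1/500 → 1/1000 → 1/2000 — 3 stops faster (darker).
Need 3 stops brighter from the ISO: 400 → 800 → 1600 → 3200.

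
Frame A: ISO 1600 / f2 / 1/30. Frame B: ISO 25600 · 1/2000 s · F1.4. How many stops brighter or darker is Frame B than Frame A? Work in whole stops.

1 stop darker

Aperture: f/2 → f/1.4 — 1 stop opened up (brighter).
Shutter speed: 1/30 → 1/60 → 1/125 → 1/250 → 1/500 → 1/1000 → 1/2000 — 6 stops shorter (darker).
ISO: 1600 → 3200 → 6400 → 12800 → 25600 — 4 stops higher (brighter).
Net: +1 −6 +4 = −1 stop.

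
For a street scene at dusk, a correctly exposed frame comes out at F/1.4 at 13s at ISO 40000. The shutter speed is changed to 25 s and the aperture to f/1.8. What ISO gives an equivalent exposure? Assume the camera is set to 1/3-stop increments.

Shutter speed: 13 → 15 → 20 → 25 — 1 stop slower (brighter).
Aperture: f/1.4 → f/1.6 → f/1.8 — 2/3 stop narrower (darker).
Net change so far: 1/3 stop brighter. Offset with the ISO: 40000 → 32000.

ISO 32000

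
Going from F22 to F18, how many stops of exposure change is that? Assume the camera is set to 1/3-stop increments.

f/22 → f/20 → f/18 — count the steps: 2 third-stops = 2/3 stop.

2/3 stop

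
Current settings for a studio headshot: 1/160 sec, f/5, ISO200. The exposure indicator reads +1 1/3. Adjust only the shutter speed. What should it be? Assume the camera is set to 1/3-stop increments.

Overexposed by 1 1/3 stops → need 1 1/3 stops darker.
Shutter speed: 1/160 → 1/200 → 1/250 → 1/320 → 1/400.

1/400s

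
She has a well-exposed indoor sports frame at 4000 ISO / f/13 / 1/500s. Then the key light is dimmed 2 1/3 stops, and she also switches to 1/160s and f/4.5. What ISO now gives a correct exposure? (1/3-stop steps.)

Scene light: 2 1/3 stops darker.
Shutter speed: 1/500 → 1/400 → 1/320 → 1/250 → 1/200 → 1/160 — 1 2/3 stops slower (brighter).
Aperture: f/13 → f/11 → f/10 → f/9 → f/8 → f/7.1 → f/6.3 → f/5.6 → f/5 → f/4.5 — 3 stops larger aperture (brighter).
Net so far: 2 1/3 stops brighter. ISO: 4000 → 3200 → 2500 → 2000 → 1600 → 1250 → 1000 → 800.

ISO 800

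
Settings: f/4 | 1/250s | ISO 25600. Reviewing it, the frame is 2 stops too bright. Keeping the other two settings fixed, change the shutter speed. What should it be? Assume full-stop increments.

1/1000s

Overexposed by 2 stops → need 2 stops darker.
Shutter speed: 1/250 → 1/500 → 1/1000.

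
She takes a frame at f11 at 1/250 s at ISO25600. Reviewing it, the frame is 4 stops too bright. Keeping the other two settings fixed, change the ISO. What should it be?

Overexposed by 4 stops → need 4 stops darker.
ISO: 25600 → 12800 → 6400 → 3200 → 1600.

ISO 1600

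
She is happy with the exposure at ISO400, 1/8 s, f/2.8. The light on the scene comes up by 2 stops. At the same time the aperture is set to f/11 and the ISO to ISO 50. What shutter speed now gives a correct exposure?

Scene light: 2 stops brighter.
Aperture: f/2.8 → f/4 → f/5.6 → f/8 → f/11 — 4 stops narrower (darker).
ISO: 400 → 200 → 100 → 50 — 3 stops lower (darker).
Net so far: 5 stops darker. Shutter speed: 1/8 → 1/4 → 1/2 → 1 → 2 → 4.

4 s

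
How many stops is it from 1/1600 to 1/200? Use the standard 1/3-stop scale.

1/1600 → 1/1250 → 1/1000 → 1/800 → 1/640 → 1/500 → 1/400 → 1/320 → 1/250 → 1/200 — count the steps: 9 third-stops = 3 stops.

3 stops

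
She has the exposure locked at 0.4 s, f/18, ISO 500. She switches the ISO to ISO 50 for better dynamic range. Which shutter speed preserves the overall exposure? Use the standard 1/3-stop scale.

4 s

ISO: 500 → 400 → 320 → 250 → 200 → 160 → 125 → 100 → 80 → 64 → 50 — 3 1/3 stops lower (darker).
Need 3 1/3 stops brighter from the shutter speed: 0.4 → 0.5 → 0.6 → 0.8 → 1 → 1.3 → 1.6 → 2 → 2.5 → 3.2 → 4.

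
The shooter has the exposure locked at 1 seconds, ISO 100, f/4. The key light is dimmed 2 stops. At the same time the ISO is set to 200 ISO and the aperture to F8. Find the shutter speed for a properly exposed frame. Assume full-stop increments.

8 s

Scene light: 2 stops darker.
ISO: 100 → 200 — 1 stop raised (brighter).
Aperture: f/4 → f/5.6 → f/8 — 2 stops smaller aperture (darker).
Net so far: 3 stops darker. Shutter speed: 1 → 2 → 4 → 8.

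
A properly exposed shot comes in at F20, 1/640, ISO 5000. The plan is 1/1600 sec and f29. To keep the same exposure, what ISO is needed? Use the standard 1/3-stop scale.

ISO 25600

Shutter speed: 1/640 → 1/800 → 1/1000 → 1/1250 → 1/1600 — 1 1/3 stops faster (darker).
Aperture: f/20 → f/22 → f/25 → f/29 — 1 stop narrower (darker).
Net change so far: 2 1/3 stops darker. Offset with the ISO: 5000 → 6400 → 8000 → 10000 → 12800 → 16000 → 20000 → 25600.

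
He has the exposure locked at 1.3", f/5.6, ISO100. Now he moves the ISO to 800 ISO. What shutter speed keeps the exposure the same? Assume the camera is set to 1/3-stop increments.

1/6s

ISO: 100 → 125 → 160 → 200 → 250 → 320 → 400 → 500 → 640 → 800 — 3 stops raised (brighter).
Need 3 stops darker from the shutter speed: 1.3 → 1 → 0.8 → 0.6 → 0.5 → 0.4 → 0.3 → 1/4 → 1/5 → 1/6.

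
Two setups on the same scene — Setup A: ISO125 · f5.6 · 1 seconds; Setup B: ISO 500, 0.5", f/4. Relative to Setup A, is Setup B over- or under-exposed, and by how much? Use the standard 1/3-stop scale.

2 stops brighter

Aperture: f/5.6 → f/5 → f/4.5 → f/4 — 1 stop larger aperture (brighter).
Shutter speed: 1 → 0.8 → 0.6 → 0.5 — 1 stop faster (darker).
ISO: 125 → 160 → 200 → 250 → 320 → 400 → 500 — 2 stops higher (brighter).
Net: +1 −1 +2 = +2 stops.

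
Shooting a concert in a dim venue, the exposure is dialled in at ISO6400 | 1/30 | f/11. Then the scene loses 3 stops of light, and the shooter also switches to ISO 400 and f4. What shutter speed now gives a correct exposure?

Scene light: 3 stops darker.
ISO: 6400 → 3200 → 1600 → 800 → 400 — 4 stops dropped (darker).
Aperture: f/11 → f/8 → f/5.6 → f/4 — 3 stops wider (brighter).
Net so far: 4 stops darker. Shutter speed: 1/30 → 1/15 → 1/8 → 1/4 → 1/2.

1/2s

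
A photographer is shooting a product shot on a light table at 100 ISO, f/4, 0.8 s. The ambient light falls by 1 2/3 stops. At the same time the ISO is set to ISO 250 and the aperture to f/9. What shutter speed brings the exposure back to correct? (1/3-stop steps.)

Scene light: 1 2/3 stops darker.
ISO: 100 → 125 → 160 → 200 → 250 — 1 1/3 stops raised (brighter).
Aperture: f/4 → f/4.5 → f/5 → f/5.6 → f/6.3 → f/7.1 → f/8 → f/9 — 2 1/3 stops narrower (darker).
Net so far: 2 2/3 stops darker. Shutter speed: 0.8 → 1 → 1.3 → 1.6 → 2 → 2.5 → 3.2 → 4 → 5.

5 s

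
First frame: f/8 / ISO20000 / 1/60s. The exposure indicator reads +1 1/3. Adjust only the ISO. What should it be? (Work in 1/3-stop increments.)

Overexposed by 1 1/3 stops → need 1 1/3 stops darker.
ISO: 20000 → 16000 → 12800 → 10000 → 8000.

ISO 8000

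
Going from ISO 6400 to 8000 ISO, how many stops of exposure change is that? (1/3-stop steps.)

6400 → 8000 — count the steps: 1 third-stops = 1/3 stop.

1/3 stop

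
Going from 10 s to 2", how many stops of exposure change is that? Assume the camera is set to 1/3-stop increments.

2 1/3 stops

10 → 8 → 6 → 5 → 4 → 3.2 → 2.5 → 2 — count the steps: 7 third-stops = 2 1/3 stops.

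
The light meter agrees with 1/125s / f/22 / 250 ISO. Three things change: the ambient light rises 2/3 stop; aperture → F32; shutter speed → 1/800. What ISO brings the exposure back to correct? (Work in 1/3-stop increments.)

ISO 2000

Scene light: 2/3 stop brighter.
Aperture: f/22 → f/25 → f/29 → f/32 — 1 stop stopped down (darker).
Shutter speed: 1/125 → 1/160 → 1/200 → 1/250 → 1/320 → 1/400 → 1/500 → 1/640 → 1/800 — 2 2/3 stops shorter (darker).
Net so far: 3 stops darker. ISO: 250 → 320 → 400 → 500 → 640 → 800 → 1000 → 1250 → 1600 → 2000.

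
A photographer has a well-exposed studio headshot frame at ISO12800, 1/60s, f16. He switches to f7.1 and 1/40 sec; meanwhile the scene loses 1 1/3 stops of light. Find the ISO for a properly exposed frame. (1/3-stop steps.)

ISO 4000

Scene light: 1 1/3 stops darker.
Aperture: f/16 → f/14 → f/13 → f/11 → f/10 → f/9 → f/8 → f/7.1 — 2 1/3 stops larger aperture (brighter).
Shutter speed: 1/60 → 1/50 → 1/40 — 2/3 stop longer (brighter).
Net so far: 1 2/3 stops brighter. ISO: 12800 → 10000 → 8000 → 6400 → 5000 → 4000.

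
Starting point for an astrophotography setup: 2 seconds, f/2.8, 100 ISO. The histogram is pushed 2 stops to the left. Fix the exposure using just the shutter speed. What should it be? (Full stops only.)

Underexposed by 2 stops → need 2 stops brighter.
Shutter speed: 2 → 4 → 8.

8 s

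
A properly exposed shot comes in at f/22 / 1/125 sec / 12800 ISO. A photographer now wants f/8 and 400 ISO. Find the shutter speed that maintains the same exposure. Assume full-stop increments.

1/30s

Aperture: f/22 → f/16 → f/11 → f/8 — 3 stops opened up (brighter).
ISO: 12800 → 6400 → 3200 → 1600 → 800 → 400 — 5 stops lower (darker).
Net change so far: 2 stops darker. Offset with the shutter speed: 1/125 → 1/60 → 1/30.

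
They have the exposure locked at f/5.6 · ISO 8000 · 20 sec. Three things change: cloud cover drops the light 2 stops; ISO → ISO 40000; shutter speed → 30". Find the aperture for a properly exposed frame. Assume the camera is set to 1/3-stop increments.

Scene light: 2 stops darker.
ISO: 8000 → 10000 → 12800 → 16000 → 20000 → 25600 → 32000 → 40000 — 2 1/3 stops higher (brighter).
Shutter speed: 20 → 25 → 30 — 2/3 stop slower (brighter).
Net so far: 1 stop brighter. Aperture: f/5.6 → f/6.3 → f/7.1 → f/8.

f/8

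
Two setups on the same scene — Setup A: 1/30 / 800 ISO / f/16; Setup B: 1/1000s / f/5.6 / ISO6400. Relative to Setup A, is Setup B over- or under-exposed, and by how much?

Aperture: f/16 → f/11 → f/8 → f/5.6 — 3 stops opened up (brighter).
Shutter speed: 1/30 → 1/60 → 1/125 → 1/250 → 1/500 → 1/1000 — 5 stops faster (darker).
ISO: 800 → 1600 → 3200 → 6400 — 3 stops raised (brighter).
Net: +3 −5 +3 = +1 stop.

1 stop brighter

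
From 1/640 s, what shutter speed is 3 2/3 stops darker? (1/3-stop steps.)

1/8000s

Shutter speed: 1/640 → 1/800 → 1/1000 → 1/1250 → 1/1600 → 1/2000 → 1/2500 → 1/3200 → 1/4000 → 1/5000 → 1/6400 → 1/8000 — 3 2/3 stops shorter (darker).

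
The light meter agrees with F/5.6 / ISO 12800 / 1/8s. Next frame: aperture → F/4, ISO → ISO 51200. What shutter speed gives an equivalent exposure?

Aperture: f/5.6 → f/4 — 1 stop larger aperture (brighter).
ISO: 12800 → 25600 → 51200 — 2 stops raised (brighter).
Net change so far: 3 stops brighter. Offset with the shutter speed: 1/8 → 1/15 → 1/30 → 1/60.

1/60s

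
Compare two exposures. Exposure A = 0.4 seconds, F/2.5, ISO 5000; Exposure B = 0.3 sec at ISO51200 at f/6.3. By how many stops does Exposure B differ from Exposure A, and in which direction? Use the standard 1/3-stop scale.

1/3 stop brighter

Aperture: f/2.5 → f/2.8 → f/3.2 → f/3.5 → f/4 → f/4.5 → f/5 → f/5.6 → f/6.3 — 2 2/3 stops smaller aperture (darker).
Shutter speed: 0.4 → 0.3 — 1/3 stop faster (darker).
ISO: 5000 → 6400 → 8000 → 10000 → 12800 → 16000 → 20000 → 25600 → 32000 → 40000 → 51200 — 3 1/3 stops raised (brighter).
Net: −2 2/3 −1/3 +3 1/3 = +1/3 stops.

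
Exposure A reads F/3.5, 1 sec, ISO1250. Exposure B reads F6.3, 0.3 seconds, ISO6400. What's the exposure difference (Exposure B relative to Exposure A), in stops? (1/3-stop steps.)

Aperture: f/3.5 → f/4 → f/4.5 → f/5 → f/5.6 → f/6.3 — 1 2/3 stops smaller aperture (darker).
Shutter speed: 1 → 0.8 → 0.6 → 0.5 → 0.4 → 0.3 — 1 2/3 stops shorter (darker).
ISO: 1250 → 1600 → 2000 → 2500 → 3200 → 4000 → 5000 → 6400 — 2 1/3 stops raised (brighter).
Net: −1 2/3 −1 2/3 +2 1/3 = −1 stop.

1 stop darker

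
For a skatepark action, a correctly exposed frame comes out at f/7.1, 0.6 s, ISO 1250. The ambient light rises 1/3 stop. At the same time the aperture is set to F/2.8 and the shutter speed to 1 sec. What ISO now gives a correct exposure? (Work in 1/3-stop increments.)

ISO 100

Scene light: 1/3 stop brighter.
Aperture: f/7.1 → f/6.3 → f/5.6 → f/5 → f/4.5 → f/4 → f/3.5 → f/3.2 → f/2.8 — 2 2/3 stops larger aperture (brighter).
Shutter speed: 0.6 → 0.8 → 1 — 2/3 stop longer (brighter).
Net so far: 3 2/3 stops brighter. ISO: 1250 → 1000 → 800 → 640 → 500 → 400 → 320 → 250 → 200 → 160 → 125 → 100.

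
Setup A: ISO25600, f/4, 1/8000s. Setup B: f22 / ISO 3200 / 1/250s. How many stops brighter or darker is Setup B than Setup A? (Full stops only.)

3 stops darker

Aperture: f/4 → f/5.6 → f/8 → f/11 → f/16 → f/22 — 5 stops smaller aperture (darker).
Shutter speed: 1/8000 → 1/4000 → 1/2000 → 1/1000 → 1/500 → 1/250 — 5 stops slower (brighter).
ISO: 25600 → 12800 → 6400 → 3200 — 3 stops lower (darker).
Net: −5 +5 −3 = −3 stops.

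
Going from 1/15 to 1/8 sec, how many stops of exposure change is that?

1 stop

1/15 → 1/8 — count the steps: 1 stop.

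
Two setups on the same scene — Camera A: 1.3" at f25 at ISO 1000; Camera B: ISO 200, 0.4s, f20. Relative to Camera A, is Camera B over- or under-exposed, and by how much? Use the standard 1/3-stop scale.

3 1/3 stops darker

Aperture: f/25 → f/22 → f/20 — 2/3 stop opened up (brighter).
Shutter speed: 1.3 → 1 → 0.8 → 0.6 → 0.5 → 0.4 — 1 2/3 stops shorter (darker).
ISO: 1000 → 800 → 640 → 500 → 400 → 320 → 250 → 200 — 2 1/3 stops dropped (darker).
Net: +2/3 −1 2/3 −2 1/3 = −3 1/3 stops.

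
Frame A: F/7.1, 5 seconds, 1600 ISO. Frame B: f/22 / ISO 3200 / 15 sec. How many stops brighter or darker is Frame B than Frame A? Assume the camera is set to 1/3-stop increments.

Aperture: f/7.1 → f/8 → f/9 → f/10 → f/11 → f/13 → f/14 → f/16 → f/18 → f/20 → f/22 — 3 1/3 stops stopped down (darker).
Shutter speed: 5 → 6 → 8 → 10 → 13 → 15 — 1 2/3 stops longer (brighter).
ISO: 1600 → 2000 → 2500 → 3200 — 1 stop raised (brighter).
Net: −3 1/3 +1 2/3 +1 = −2/3 stops.

2/3 stop darker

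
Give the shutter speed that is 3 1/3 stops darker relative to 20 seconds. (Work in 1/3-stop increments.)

Shutter speed: 20 → 15 → 13 → 10 → 8 → 6 → 5 → 4 → 3.2 → 2.5 → 2 — 3 1/3 stops faster (darker).

2 s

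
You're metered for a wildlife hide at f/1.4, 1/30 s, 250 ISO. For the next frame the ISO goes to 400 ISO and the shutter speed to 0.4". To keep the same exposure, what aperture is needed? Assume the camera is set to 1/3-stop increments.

ISO: 250 → 320 → 400 — 2/3 stop raised (brighter).
Shutter speed: 1/30 → 1/25 → 1/20 → 1/15 → 1/13 → 1/10 → 1/8 → 1/6 → 1/5 → 1/4 → 0.3 → 0.4 — 3 2/3 stops slower (brighter).
Net change so far: 4 1/3 stops brighter. Offset with the aperture: f/1.4 → f/1.6 → f/1.8 → f/2 → f/2.2 → f/2.5 → f/2.8 → f/3.2 → f/3.5 → f/4 → f/4.5 → f/5 → f/5.6 → f/6.3.

f/6.3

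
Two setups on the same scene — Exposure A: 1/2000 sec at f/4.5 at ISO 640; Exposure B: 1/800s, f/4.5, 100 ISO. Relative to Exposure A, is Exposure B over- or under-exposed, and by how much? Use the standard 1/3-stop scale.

1 1/3 stops darker

Aperture: unchanged.
Shutter speed: 1/2000 → 1/1600 → 1/1250 → 1/1000 → 1/800 — 1 1/3 stops slower (brighter).
ISO: 640 → 500 → 400 → 320 → 250 → 200 → 160 → 125 → 100 — 2 2/3 stops lower (darker).
Net: +1 1/3 −2 2/3 = −1 1/3 stops.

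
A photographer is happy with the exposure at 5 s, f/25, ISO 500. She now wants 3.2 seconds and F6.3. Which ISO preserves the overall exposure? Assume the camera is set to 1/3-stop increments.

Shutter speed: 5 → 4 → 3.2 — 2/3 stop faster (darker).
Aperture: f/25 → f/22 → f/20 → f/18 → f/16 → f/14 → f/13 → f/11 → f/10 → f/9 → f/8 → f/7.1 → f/6.3 — 4 stops wider (brighter).
Net change so far: 3 1/3 stops brighter. Offset with the ISO: 500 → 400 → 320 → 250 → 200 → 160 → 125 → 100 → 80 → 64 → 50.

ISO 50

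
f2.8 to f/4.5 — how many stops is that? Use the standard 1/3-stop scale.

1 1/3 stops

f/2.8 → f/3.2 → f/3.5 → f/4 → f/4.5 — count the steps: 4 third-stops = 1 1/3 stops.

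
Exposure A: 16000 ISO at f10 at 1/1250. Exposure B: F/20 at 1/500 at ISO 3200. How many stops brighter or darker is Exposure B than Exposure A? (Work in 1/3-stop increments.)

Aperture: f/10 → f/11 → f/13 → f/14 → f/16 → f/18 → f/20 — 2 stops stopped down (darker).
Shutter speed: 1/1250 → 1/1000 → 1/800 → 1/640 → 1/500 — 1 1/3 stops slower (brighter).
ISO: 16000 → 12800 → 10000 → 8000 → 6400 → 5000 → 4000 → 3200 — 2 1/3 stops lower (darker).
Net: −2 +1 1/3 −2 1/3 = −3 stops.

3 stops darker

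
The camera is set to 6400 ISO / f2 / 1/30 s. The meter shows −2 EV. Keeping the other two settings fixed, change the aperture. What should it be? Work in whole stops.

Underexposed by 2 stops → need 2 stops brighter.
Aperture: f/2 → f/1.4 → f/1.0.

f/1.0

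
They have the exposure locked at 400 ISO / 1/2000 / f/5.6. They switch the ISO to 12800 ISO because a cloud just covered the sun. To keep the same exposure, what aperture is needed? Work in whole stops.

f/32

ISO: 400 → 800 → 1600 → 3200 → 6400 → 12800 — 5 stops raised (brighter).
Need 5 stops darker from the aperture: f/5.6 → f/8 → f/11 → f/16 → f/22 → f/32.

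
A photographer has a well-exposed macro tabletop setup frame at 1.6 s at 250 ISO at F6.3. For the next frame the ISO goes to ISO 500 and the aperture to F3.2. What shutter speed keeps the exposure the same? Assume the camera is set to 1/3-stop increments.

1/5s

ISO: 250 → 320 → 400 → 500 — 1 stop raised (brighter).
Aperture: f/6.3 → f/5.6 → f/5 → f/4.5 → f/4 → f/3.5 → f/3.2 — 2 stops larger aperture (brighter).
Net change so far: 3 stops brighter. Offset with the shutter speed: 1.6 → 1.3 → 1 → 0.8 → 0.6 → 0.5 → 0.4 → 0.3 → 1/4 → 1/5.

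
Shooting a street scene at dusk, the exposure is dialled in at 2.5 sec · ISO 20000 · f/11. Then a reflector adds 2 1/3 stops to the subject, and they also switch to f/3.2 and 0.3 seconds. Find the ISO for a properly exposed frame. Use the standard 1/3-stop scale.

Scene light: 2 1/3 stops brighter.
Aperture: f/11 → f/10 → f/9 → f/8 → f/7.1 → f/6.3 → f/5.6 → f/5 → f/4.5 → f/4 → f/3.5 → f/3.2 — 3 2/3 stops larger aperture (brighter).
Shutter speed: 2.5 → 2 → 1.6 → 1.3 → 1 → 0.8 → 0.6 → 0.5 → 0.4 → 0.3 — 3 stops faster (darker).
Net so far: 3 stops brighter. ISO: 20000 → 16000 → 12800 → 10000 → 8000 → 6400 → 5000 → 4000 → 3200 → 2500.

ISO 2500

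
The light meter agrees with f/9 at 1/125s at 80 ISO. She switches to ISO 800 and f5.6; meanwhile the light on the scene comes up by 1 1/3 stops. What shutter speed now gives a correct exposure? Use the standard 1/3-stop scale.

1/8000s

Scene light: 1 1/3 stops brighter.
ISO: 80 → 100 → 125 → 160 → 200 → 250 → 320 → 400 → 500 → 640 → 800 — 3 1/3 stops higher (brighter).
Aperture: f/9 → f/8 → f/7.1 → f/6.3 → f/5.6 — 1 1/3 stops larger aperture (brighter).
Net so far: 6 stops brighter. Shutter speed: 1/125 → 1/160 → 1/200 → 1/250 → 1/320 → 1/400 → 1/500 → 1/640 → 1/800 → 1/1000 → 1/1250 → 1/1600 → 1/2000 → 1/2500 → 1/3200 → 1/4000 → 1/5000 → 1/6400 → 1/8000.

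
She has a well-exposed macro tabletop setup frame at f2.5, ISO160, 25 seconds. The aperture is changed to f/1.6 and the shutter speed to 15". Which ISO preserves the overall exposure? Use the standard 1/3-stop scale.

ISO 100

Aperture: f/2.5 → f/2.2 → f/2 → f/1.8 → f/1.6 — 1 1/3 stops opened up (brighter).
Shutter speed: 25 → 20 → 15 — 2/3 stop faster (darker).
Net change so far: 2/3 stop brighter. Offset with the ISO: 160 → 125 → 100.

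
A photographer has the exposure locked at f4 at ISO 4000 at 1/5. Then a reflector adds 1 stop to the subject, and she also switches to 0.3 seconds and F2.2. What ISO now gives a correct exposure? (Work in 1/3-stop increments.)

Scene light: 1 stop brighter.
Shutter speed: 1/5 → 1/4 → 0.3 — 2/3 stop longer (brighter).
Aperture: f/4 → f/3.5 → f/3.2 → f/2.8 → f/2.5 → f/2.2 — 1 2/3 stops larger aperture (brighter).
Net so far: 3 1/3 stops brighter. ISO: 4000 → 3200 → 2500 → 2000 → 1600 → 1250 → 1000 → 800 → 640 → 500 → 400.

ISO 400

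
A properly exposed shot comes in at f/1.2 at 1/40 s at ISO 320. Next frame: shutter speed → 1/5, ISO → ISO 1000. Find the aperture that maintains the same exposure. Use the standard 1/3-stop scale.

f/6.3

Shutter speed: 1/40 → 1/30 → 1/25 → 1/20 → 1/15 → 1/13 → 1/10 → 1/8 → 1/6 → 1/5 — 3 stops slower (brighter).
ISO: 320 → 400 → 500 → 640 → 800 → 1000 — 1 2/3 stops higher (brighter).
Net change so far: 4 2/3 stops brighter. Offset with the aperture: f/1.2 → f/1.4 → f/1.6 → f/1.8 → f/2 → f/2.2 → f/2.5 → f/2.8 → f/3.2 → f/3.5 → f/4 → f/4.5 → f/5 → f/5.6 → f/6.3.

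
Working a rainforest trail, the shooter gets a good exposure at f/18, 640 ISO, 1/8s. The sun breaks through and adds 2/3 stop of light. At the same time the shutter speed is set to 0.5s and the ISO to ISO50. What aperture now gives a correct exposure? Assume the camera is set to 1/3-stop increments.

Scene light: 2/3 stop brighter.
Shutter speed: 1/8 → 1/6 → 1/5 → 1/4 → 0.3 → 0.4 → 0.5 — 2 stops longer (brighter).
ISO: 640 → 500 → 400 → 320 → 250 → 200 → 160 → 125 → 100 → 80 → 64 → 50 — 3 2/3 stops dropped (darker).
Net so far: 1 stop darker. Aperture: f/18 → f/16 → f/14 → f/13.

f/13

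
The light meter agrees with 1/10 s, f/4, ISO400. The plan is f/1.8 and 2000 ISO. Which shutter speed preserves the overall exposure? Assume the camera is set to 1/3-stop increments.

1/250s

Aperture: f/4 → f/3.5 → f/3.2 → f/2.8 → f/2.5 → f/2.2 → f/2 → f/1.8 — 2 1/3 stops opened up (brighter).
ISO: 400 → 500 → 640 → 800 → 1000 → 1250 → 1600 → 2000 — 2 1/3 stops raised (brighter).
Net change so far: 4 2/3 stops brighter. Offset with the shutter speed: 1/10 → 1/13 → 1/15 → 1/20 → 1/25 → 1/30 → 1/40 → 1/50 → 1/60 → 1/80 → 1/100 → 1/125 → 1/160 → 1/200 → 1/250.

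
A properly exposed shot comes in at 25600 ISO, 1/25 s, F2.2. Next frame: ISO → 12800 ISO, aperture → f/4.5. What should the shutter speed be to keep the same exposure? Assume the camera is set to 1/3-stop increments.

0.3 s

ISO: 25600 → 20000 → 16000 → 12800 — 1 stop dropped (darker).
Aperture: f/2.2 → f/2.5 → f/2.8 → f/3.2 → f/3.5 → f/4 → f/4.5 — 2 stops smaller aperture (darker).
Net change so far: 3 stops darker. Offset with the shutter speed: 1/25 → 1/20 → 1/15 → 1/13 → 1/10 → 1/8 → 1/6 → 1/5 → 1/4 → 0.3.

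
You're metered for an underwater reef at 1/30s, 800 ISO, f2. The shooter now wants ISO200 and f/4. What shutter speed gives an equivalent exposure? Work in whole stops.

ISO: 800 → 400 → 200 — 2 stops lower (darker).
Aperture: f/2 → f/2.8 → f/4 — 2 stops stopped down (darker).
Net change so far: 4 stops darker. Offset with the shutter speed: 1/30 → 1/15 → 1/8 → 1/4 → 1/2.

1/2s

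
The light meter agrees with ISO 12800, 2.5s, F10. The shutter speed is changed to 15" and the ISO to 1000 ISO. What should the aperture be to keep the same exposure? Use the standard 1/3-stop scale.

f/7.1

Shutter speed: 2.5 → 3.2 → 4 → 5 → 6 → 8 → 10 → 13 → 15 — 2 2/3 stops longer (brighter).
ISO: 12800 → 10000 → 8000 → 6400 → 5000 → 4000 → 3200 → 2500 → 2000 → 1600 → 1250 → 1000 — 3 2/3 stops dropped (darker).
Net change so far: 1 stop darker. Offset with the aperture: f/10 → f/9 → f/8 → f/7.1.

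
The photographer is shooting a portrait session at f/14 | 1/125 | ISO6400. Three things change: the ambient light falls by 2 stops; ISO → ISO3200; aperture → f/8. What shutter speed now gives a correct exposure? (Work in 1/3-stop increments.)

1/50s

Scene light: 2 stops darker.
ISO: 6400 → 5000 → 4000 → 3200 — 1 stop dropped (darker).
Aperture: f/14 → f/13 → f/11 → f/10 → f/9 → f/8 — 1 2/3 stops wider (brighter).
Net so far: 1 1/3 stops darker. Shutter speed: 1/125 → 1/100 → 1/80 → 1/60 → 1/50.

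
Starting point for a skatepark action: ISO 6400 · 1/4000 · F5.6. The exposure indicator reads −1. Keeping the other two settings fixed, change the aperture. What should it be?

f/4

Underexposed by 1 stop → need 1 stop brighter.
Aperture: f/5.6 → f/4.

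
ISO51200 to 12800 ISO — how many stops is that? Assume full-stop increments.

2 stops

51200 → 25600 → 12800 — count the steps: 2 stops.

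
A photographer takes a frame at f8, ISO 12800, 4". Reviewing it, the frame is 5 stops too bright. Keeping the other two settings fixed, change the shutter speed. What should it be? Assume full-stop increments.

Overexposed by 5 stops → need 5 stops darker.
Shutter speed: 4 → 2 → 1 → 1/2 → 1/4 → 1/8.

1/8s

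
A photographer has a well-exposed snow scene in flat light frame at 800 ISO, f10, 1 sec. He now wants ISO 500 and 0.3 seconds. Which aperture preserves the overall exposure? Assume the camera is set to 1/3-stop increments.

f/4.5

ISO: 800 → 640 → 500 — 2/3 stop lower (darker).
Shutter speed: 1 → 0.8 → 0.6 → 0.5 → 0.4 → 0.3 — 1 2/3 stops faster (darker).
Net change so far: 2 1/3 stops darker. Offset with the aperture: f/10 → f/9 → f/8 → f/7.1 → f/6.3 → f/5.6 → f/5 → f/4.5.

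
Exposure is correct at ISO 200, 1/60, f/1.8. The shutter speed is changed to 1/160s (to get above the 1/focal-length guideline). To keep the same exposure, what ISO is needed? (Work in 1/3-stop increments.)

ISO 500

Shutter speed: 1/60 → 1/80 → 1/100 → 1/125 → 1/160 — 1 1/3 stops shorter (darker).
Need 1 1/3 stops brighter from the ISO: 200 → 250 → 320 → 400 → 500.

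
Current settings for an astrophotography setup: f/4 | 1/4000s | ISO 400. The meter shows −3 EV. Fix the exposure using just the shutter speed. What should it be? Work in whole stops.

Underexposed by 3 stops → need 3 stops brighter.
Shutter speed: 1/4000 → 1/2000 → 1/1000 → 1/500.

1/500s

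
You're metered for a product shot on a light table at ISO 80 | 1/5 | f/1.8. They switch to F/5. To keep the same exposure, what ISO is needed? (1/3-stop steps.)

Aperture: f/1.8 → f/2 → f/2.2 → f/2.5 → f/2.8 → f/3.2 → f/3.5 → f/4 → f/4.5 → f/5 — 3 stops narrower (darker).
Need 3 stops brighter from the ISO: 80 → 100 → 125 → 160 → 200 → 250 → 320 → 400 → 500 → 640.

ISO 640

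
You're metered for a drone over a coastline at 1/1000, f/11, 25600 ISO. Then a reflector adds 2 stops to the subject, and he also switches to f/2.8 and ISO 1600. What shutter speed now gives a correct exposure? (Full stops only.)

Scene light: 2 stops brighter.
Aperture: f/11 → f/8 → f/5.6 → f/4 → f/2.8 — 4 stops larger aperture (brighter).
ISO: 25600 → 12800 → 6400 → 3200 → 1600 — 4 stops lower (darker).
Net so far: 2 stops brighter. Shutter speed: 1/1000 → 1/2000 → 1/4000.

1/4000s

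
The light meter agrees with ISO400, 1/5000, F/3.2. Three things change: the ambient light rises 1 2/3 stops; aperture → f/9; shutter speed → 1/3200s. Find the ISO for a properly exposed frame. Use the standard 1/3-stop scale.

Scene light: 1 2/3 stops brighter.
Aperture: f/3.2 → f/3.5 → f/4 → f/4.5 → f/5 → f/5.6 → f/6.3 → f/7.1 → f/8 → f/9 — 3 stops narrower (darker).
Shutter speed: 1/5000 → 1/4000 → 1/3200 — 2/3 stop slower (brighter).
Net so far: 2/3 stop darker. ISO: 400 → 500 → 640.

ISO 640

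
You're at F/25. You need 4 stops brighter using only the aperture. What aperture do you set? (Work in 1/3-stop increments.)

f/6.3

Aperture: f/25 → f/22 → f/20 → f/18 → f/16 → f/14 → f/13 → f/11 → f/10 → f/9 → f/8 → f/7.1 → f/6.3 — 4 stops wider (brighter).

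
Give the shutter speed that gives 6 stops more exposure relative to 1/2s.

30 s

Shutter speed: 1/2 → 1 → 2 → 4 → 8 → 15 → 30 — 6 stops slower (brighter).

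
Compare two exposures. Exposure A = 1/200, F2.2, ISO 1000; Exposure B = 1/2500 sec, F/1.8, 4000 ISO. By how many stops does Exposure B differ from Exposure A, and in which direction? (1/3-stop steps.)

1 stop darker

Aperture: f/2.2 → f/2 → f/1.8 — 2/3 stop wider (brighter).
Shutter speed: 1/200 → 1/250 → 1/320 → 1/400 → 1/500 → 1/640 → 1/800 → 1/1000 → 1/1250 → 1/1600 → 1/2000 → 1/2500 — 3 2/3 stops faster (darker).
ISO: 1000 → 1250 → 1600 → 2000 → 2500 → 3200 → 4000 — 2 stops raised (brighter).
Net: +2/3 −3 2/3 +2 = −1 stop.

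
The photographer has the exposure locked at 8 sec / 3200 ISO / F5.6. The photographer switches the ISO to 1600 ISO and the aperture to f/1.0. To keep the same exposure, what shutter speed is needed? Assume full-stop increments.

ISO: 3200 → 1600 — 1 stop dropped (darker).
Aperture: f/5.6 → f/4 → f/2.8 → f/2 → f/1.4 → f/1.0 — 5 stops opened up (brighter).
Net change so far: 4 stops brighter. Offset with the shutter speed: 8 → 4 → 2 → 1 → 1/2.

1/2s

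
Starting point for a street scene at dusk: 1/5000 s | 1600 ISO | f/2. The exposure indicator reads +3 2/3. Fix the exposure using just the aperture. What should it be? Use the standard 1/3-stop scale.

f/7.1

Overexposed by 3 2/3 stops → need 3 2/3 stops darker.
Aperture: f/2 → f/2.2 → f/2.5 → f/2.8 → f/3.2 → f/3.5 → f/4 → f/4.5 → f/5 → f/5.6 → f/6.3 → f/7.1.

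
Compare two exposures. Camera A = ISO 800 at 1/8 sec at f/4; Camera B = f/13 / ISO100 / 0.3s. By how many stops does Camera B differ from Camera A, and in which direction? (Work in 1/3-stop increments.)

Aperture: f/4 → f/4.5 → f/5 → f/5.6 → f/6.3 → f/7.1 → f/8 → f/9 → f/10 → f/11 → f/13 — 3 1/3 stops narrower (darker).
Shutter speed: 1/8 → 1/6 → 1/5 → 1/4 → 0.3 — 1 1/3 stops slower (brighter).
ISO: 800 → 640 → 500 → 400 → 320 → 250 → 200 → 160 → 125 → 100 — 3 stops lower (darker).
Net: −3 1/3 +1 1/3 −3 = −5 stops.

5 stops darker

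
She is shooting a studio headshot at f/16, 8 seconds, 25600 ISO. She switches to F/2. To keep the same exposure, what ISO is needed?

Aperture: f/16 → f/11 → f/8 → f/5.6 → f/4 → f/2.8 → f/2 — 6 stops larger aperture (brighter).
Need 6 stops darker from the ISO: 25600 → 12800 → 6400 → 3200 → 1600 → 800 → 400.

ISO 400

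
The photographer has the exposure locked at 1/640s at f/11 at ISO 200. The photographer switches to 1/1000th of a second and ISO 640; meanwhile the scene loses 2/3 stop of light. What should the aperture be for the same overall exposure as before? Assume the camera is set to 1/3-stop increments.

f/13

Scene light: 2/3 stop darker.
Shutter speed: 1/640 → 1/800 → 1/1000 — 2/3 stop faster (darker).
ISO: 200 → 250 → 320 → 400 → 500 → 640 — 1 2/3 stops higher (brighter).
Net so far: 1/3 stop brighter. Aperture: f/11 → f/13.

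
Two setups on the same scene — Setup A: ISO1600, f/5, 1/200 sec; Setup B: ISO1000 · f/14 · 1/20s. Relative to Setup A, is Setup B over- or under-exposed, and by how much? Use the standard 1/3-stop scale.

1/3 stop darker

Aperture: f/5 → f/5.6 → f/6.3 → f/7.1 → f/8 → f/9 → f/10 → f/11 → f/13 → f/14 — 3 stops smaller aperture (darker).
Shutter speed: 1/200 → 1/160 → 1/125 → 1/100 → 1/80 → 1/60 → 1/50 → 1/40 → 1/30 → 1/25 → 1/20 — 3 1/3 stops slower (brighter).
ISO: 1600 → 1250 → 1000 — 2/3 stop dropped (darker).
Net: −3 +3 1/3 −2/3 = −1/3 stops.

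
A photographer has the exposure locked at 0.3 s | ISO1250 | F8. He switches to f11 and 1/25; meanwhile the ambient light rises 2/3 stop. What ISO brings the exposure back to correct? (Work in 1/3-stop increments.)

ISO 12800

Scene light: 2/3 stop brighter.
Aperture: f/8 → f/9 → f/10 → f/11 — 1 stop stopped down (darker).
Shutter speed: 0.3 → 1/4 → 1/5 → 1/6 → 1/8 → 1/10 → 1/13 → 1/15 → 1/20 → 1/25 — 3 stops shorter (darker).
Net so far: 3 1/3 stops darker. ISO: 1250 → 1600 → 2000 → 2500 → 3200 → 4000 → 5000 → 6400 → 8000 → 10000 → 12800.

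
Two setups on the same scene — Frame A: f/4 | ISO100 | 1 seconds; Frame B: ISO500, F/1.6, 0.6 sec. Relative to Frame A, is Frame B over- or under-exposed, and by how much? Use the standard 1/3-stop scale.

4 1/3 stops brighter

Aperture: f/4 → f/3.5 → f/3.2 → f/2.8 → f/2.5 → f/2.2 → f/2 → f/1.8 → f/1.6 — 2 2/3 stops opened up (brighter).
Shutter speed: 1 → 0.8 → 0.6 — 2/3 stop faster (darker).
ISO: 100 → 125 → 160 → 200 → 250 → 320 → 400 → 500 — 2 1/3 stops raised (brighter).
Net: +2 2/3 −2/3 +2 1/3 = +4 1/3 stops.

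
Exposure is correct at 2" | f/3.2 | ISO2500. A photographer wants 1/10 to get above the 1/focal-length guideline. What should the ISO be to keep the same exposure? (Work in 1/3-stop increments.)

ISO 51200

Shutter speed: 2 → 1.6 → 1.3 → 1 → 0.8 → 0.6 → 0.5 → 0.4 → 0.3 → 1/4 → 1/5 → 1/6 → 1/8 → 1/10 — 4 1/3 stops shorter (darker).
Need 4 1/3 stops brighter from the ISO: 2500 → 3200 → 4000 → 5000 → 6400 → 8000 → 10000 → 12800 → 16000 → 20000 → 25600 → 32000 → 40000 → 51200.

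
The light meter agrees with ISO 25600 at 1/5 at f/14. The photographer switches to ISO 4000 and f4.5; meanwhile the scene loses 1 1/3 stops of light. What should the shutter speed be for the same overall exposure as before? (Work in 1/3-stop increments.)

Scene light: 1 1/3 stops darker.
ISO: 25600 → 20000 → 16000 → 12800 → 10000 → 8000 → 6400 → 5000 → 4000 — 2 2/3 stops lower (darker).
Aperture: f/14 → f/13 → f/11 → f/10 → f/9 → f/8 → f/7.1 → f/6.3 → f/5.6 → f/5 → f/4.5 — 3 1/3 stops opened up (brighter).
Net so far: 2/3 stop darker. Shutter speed: 1/5 → 1/4 → 0.3.

0.3 s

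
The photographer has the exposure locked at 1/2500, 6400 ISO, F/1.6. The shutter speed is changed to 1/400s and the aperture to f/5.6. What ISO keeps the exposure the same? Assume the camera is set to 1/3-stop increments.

ISO 12800

Shutter speed: 1/2500 → 1/2000 → 1/1600 → 1/1250 → 1/1000 → 1/800 → 1/640 → 1/500 → 1/400 — 2 2/3 stops slower (brighter).
Aperture: f/1.6 → f/1.8 → f/2 → f/2.2 → f/2.5 → f/2.8 → f/3.2 → f/3.5 → f/4 → f/4.5 → f/5 → f/5.6 — 3 2/3 stops smaller aperture (darker).
Net change so far: 1 stop darker. Offset with the ISO: 6400 → 8000 → 10000 → 12800.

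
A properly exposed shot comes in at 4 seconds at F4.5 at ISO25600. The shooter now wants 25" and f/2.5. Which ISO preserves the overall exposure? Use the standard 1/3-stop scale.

ISO 1250

Shutter speed: 4 → 5 → 6 → 8 → 10 → 13 → 15 → 20 → 25 — 2 2/3 stops slower (brighter).
Aperture: f/4.5 → f/4 → f/3.5 → f/3.2 → f/2.8 → f/2.5 — 1 2/3 stops wider (brighter).
Net change so far: 4 1/3 stops brighter. Offset with the ISO: 25600 → 20000 → 16000 → 12800 → 10000 → 8000 → 6400 → 5000 → 4000 → 3200 → 2500 → 2000 → 1600 → 1250.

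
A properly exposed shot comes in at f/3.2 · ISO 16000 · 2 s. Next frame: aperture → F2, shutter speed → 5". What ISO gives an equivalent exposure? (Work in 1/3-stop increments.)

Aperture: f/3.2 → f/2.8 → f/2.5 → f/2.2 → f/2 — 1 1/3 stops larger aperture (brighter).
Shutter speed: 2 → 2.5 → 3.2 → 4 → 5 — 1 1/3 stops slower (brighter).
Net change so far: 2 2/3 stops brighter. Offset with the ISO: 16000 → 12800 → 10000 → 8000 → 6400 → 5000 → 4000 → 3200 → 2500.

ISO 2500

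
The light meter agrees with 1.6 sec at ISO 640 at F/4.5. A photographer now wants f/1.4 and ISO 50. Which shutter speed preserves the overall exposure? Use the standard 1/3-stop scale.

2 s

Aperture: f/4.5 → f/4 → f/3.5 → f/3.2 → f/2.8 → f/2.5 → f/2.2 → f/2 → f/1.8 → f/1.6 → f/1.4 — 3 1/3 stops larger aperture (brighter).
ISO: 640 → 500 → 400 → 320 → 250 → 200 → 160 → 125 → 100 → 80 → 64 → 50 — 3 2/3 stops lower (darker).
Net change so far: 1/3 stop darker. Offset with the shutter speed: 1.6 → 2.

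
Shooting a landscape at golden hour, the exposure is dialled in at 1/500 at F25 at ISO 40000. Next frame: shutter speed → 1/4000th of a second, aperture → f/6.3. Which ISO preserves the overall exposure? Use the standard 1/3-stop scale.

ISO 20000

Shutter speed: 1/500 → 1/640 → 1/800 → 1/1000 → 1/1250 → 1/1600 → 1/2000 → 1/2500 → 1/3200 → 1/4000 — 3 stops shorter (darker).
Aperture: f/25 → f/22 → f/20 → f/18 → f/16 → f/14 → f/13 → f/11 → f/10 → f/9 → f/8 → f/7.1 → f/6.3 — 4 stops wider (brighter).
Net change so far: 1 stop brighter. Offset with the ISO: 40000 → 32000 → 25600 → 20000.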